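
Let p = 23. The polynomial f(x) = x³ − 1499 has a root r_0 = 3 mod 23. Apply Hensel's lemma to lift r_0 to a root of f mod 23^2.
r_1 = 371 (mod 529)

Hensel: r_{i+1} = r_i − f(r_i)/f′(r_i) mod 23^{i+2}, where f′(x) = 3x². Iterate:
  r_0 = 3 (mod 23)
  r_1 = 371 (mod 529)
Final: r = 371 with f(r) ≡ 0 mod 23^2.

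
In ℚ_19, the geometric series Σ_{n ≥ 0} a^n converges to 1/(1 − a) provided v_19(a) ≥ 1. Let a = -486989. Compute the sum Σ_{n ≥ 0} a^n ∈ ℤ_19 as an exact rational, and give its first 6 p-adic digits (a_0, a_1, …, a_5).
Σ a^n = 1/(1 − a) = 1/486990;  first 6 digits = (1, 0, 0, 5, 15, 18)

v_19(a) = 3 ≥ 1, so the series converges in ℤ_19 to 1/(1 − a) = 1/(1 − (-486989)) = 1/486990. Expand this rational in ℤ_19: compute digits iteratively via d_i = x_i mod 19, x_{i+1} = (x_i − d_i)/19. The first 6 digits are (1, 0, 0, 5, 15, 18).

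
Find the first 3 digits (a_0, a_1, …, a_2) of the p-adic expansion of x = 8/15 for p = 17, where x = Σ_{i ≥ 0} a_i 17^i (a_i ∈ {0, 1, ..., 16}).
(a_0, …, a_2) = (13, 14, 15)

v_17(8/15) = 0 (numerator and denominator both coprime to 17), so x ∈ ℤ_17^×. Compute digits iteratively via a_i = x_i mod 17, x_{i+1} = (x_i − a_i)/17, with x_0 = x:
  x_0 = 8/15;  a_0 = 13;  x_1 = (x_0 − 13)/17 = -11/15
  x_1 = -11/15;  a_1 = 14;  x_2 = (x_1 − 14)/17 = -13/15
  x_2 = -13/15;  a_2 = 15;  x_3 = (x_2 − 15)/17 = -14/15
Digits: (13, 14, 15).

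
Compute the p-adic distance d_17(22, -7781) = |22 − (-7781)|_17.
d_17(22, -7781) = 1/289

Step 1 — x − y = 22 − (-7781) = 7803. Step 2 — v_17(7803) = 2 (factor: 7803 = (17^2 · 27); the sign does not affect v_p). Step 3 — |x − y|_17 = 17^{-2} = 1/289.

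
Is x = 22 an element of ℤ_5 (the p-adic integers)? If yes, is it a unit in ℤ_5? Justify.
x ∈ ℤ_5^× (unit); v_5(x) = 0

ℤ_5 = {x ∈ ℚ_5 : v_5(x) ≥ 0} and ℤ_5^× = {x ∈ ℤ_5 : v_5(x) = 0}. Here v_5(22) = v_5(num) − v_5(den) = 0; compare against these criteria.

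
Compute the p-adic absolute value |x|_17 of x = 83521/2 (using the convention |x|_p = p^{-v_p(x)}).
|83521/2|_17 = 1/83521

Step 1 — compute v_17(x) by factoring powers of 17 out of the numerator and denominator: v_17(83521/2) = 4. Step 2 — apply |x|_p = p^{-v_p(x)} = 17^{-4} = 1/83521.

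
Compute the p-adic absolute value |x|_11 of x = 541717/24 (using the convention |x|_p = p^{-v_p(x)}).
|541717/24|_11 = 1/14641

Step 1 — compute v_11(x) by factoring powers of 11 out of the numerator and denominator: v_11(541717/24) = 4. Step 2 — apply |x|_p = p^{-v_p(x)} = 11^{-4} = 1/14641.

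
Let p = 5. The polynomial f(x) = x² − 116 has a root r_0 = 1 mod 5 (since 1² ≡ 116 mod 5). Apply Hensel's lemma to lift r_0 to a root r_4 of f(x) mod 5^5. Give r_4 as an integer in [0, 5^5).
r_4 = 296 (mod 3125)

Hensel's recurrence: r_{i+1} = r_i − f(r_i)·(f′(r_i))^{-1} mod 5^{i+2}, with f′(x) = 2x. Iterate:
  r_0 = 1 (mod 5)
  r_1 = 21 (mod 25)
  r_2 = 46 (mod 125)
  r_3 = 296 (mod 625)
  r_4 = 296 (mod 3125)
Final: r_4 = 296, and one checks f(r_4) ≡ 0 mod 5^5.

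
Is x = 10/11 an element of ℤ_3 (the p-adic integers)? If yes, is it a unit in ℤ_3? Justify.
x ∈ ℤ_3^× (unit); v_3(x) = 0

ℤ_3 = {x ∈ ℚ_3 : v_3(x) ≥ 0} and ℤ_3^× = {x ∈ ℤ_3 : v_3(x) = 0}. Here v_3(10/11) = v_3(num) − v_3(den) = 0; compare against these criteria.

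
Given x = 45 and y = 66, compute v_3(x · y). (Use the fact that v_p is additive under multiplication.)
v_3(2970) = 3

v_p(x) = 2 (factor: 45 = 3^2 · 5); v_p(y) = 1 (factor: 66 = 3^1 · 22). Additivity: v_p(xy) = v_p(x) + v_p(y) = 2 + 1 = 3. (Direct check: xy = 2970 = 3^3 · (110).)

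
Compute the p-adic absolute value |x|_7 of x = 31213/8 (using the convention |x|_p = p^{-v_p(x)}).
|31213/8|_7 = 1/2401

Step 1 — compute v_7(x) by factoring powers of 7 out of the numerator and denominator: v_7(31213/8) = 4. Step 2 — apply |x|_p = p^{-v_p(x)} = 7^{-4} = 1/2401.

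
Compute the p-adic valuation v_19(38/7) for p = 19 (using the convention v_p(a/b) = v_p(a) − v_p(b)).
v_19(38/7) = 1

Factor powers of 19 from the numerator and denominator of the reduced fraction: 38 = 19^1 · 2 and 7 = 19^0 · 7. Apply v_p(a/b) = v_p(a) − v_p(b): v_19(38/7) = 1 − 0 = 1.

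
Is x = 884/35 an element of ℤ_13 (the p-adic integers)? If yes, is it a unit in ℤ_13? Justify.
x ∈ ℤ_13 but not a unit; v_13(x) = 1 > 0

ℤ_13 = {x ∈ ℚ_13 : v_13(x) ≥ 0} and ℤ_13^× = {x ∈ ℤ_13 : v_13(x) = 0}. Here v_13(884/35) = v_13(num) − v_13(den) = 1; compare against these criteria.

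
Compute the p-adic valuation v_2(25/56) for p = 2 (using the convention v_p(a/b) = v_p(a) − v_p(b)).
v_2(25/56) = -3

Factor powers of 2 from the numerator and denominator of the reduced fraction: 25 = 2^0 · 25 and 56 = 2^3 · 7. Apply v_p(a/b) = v_p(a) − v_p(b): v_2(25/56) = 0 − 3 = -3.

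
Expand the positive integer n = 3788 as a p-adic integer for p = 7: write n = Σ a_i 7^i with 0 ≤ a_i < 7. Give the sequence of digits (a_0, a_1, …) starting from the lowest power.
(a_0, a_1, …) = (1, 2, 0, 4, 1)

Repeated division by 7 gives the digits low-to-high: 3788 = 1 + 2·7^1 + 4·7^3 + 1·7^4. Digit sequence: (1, 2, 0, 4, 1).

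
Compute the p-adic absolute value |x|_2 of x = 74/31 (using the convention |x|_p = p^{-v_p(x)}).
|74/31|_2 = 1/2

Step 1 — compute v_2(x) by factoring powers of 2 out of the numerator and denominator: v_2(74/31) = 1. Step 2 — apply |x|_p = p^{-v_p(x)} = 2^{-1} = 1/2.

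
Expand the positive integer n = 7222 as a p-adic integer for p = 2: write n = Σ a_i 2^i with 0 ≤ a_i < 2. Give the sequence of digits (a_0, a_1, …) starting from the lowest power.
(a_0, a_1, …) = (0, 1, 1, 0, 1, 1, 0, 0, 0, 0, 1, 1, 1)

Repeated division by 2 gives the digits low-to-high: 7222 = 1·2^1 + 1·2^2 + 1·2^4 + 1·2^5 + 1·2^10 + 1·2^11 + 1·2^12. Digit sequence: (0, 1, 1, 0, 1, 1, 0, 0, 0, 0, 1, 1, 1).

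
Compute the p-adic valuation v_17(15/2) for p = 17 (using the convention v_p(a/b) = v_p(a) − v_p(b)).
v_17(15/2) = 0

Factor powers of 17 from the numerator and denominator of the reduced fraction: 15 = 17^0 · 15 and 2 = 17^0 · 2. Apply v_p(a/b) = v_p(a) − v_p(b): v_17(15/2) = 0 − 0 = 0.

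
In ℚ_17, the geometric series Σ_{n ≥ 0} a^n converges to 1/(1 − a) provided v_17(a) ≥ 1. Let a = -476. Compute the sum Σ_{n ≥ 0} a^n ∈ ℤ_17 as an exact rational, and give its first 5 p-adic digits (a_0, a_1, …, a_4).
Σ a^n = 1/(1 − a) = 1/477;  first 5 digits = (1, 6, 0, 7, 7)

v_17(a) = 1 ≥ 1, so the series converges in ℤ_17 to 1/(1 − a) = 1/(1 − (-476)) = 1/477. Expand this rational in ℤ_17: compute digits iteratively via d_i = x_i mod 17, x_{i+1} = (x_i − d_i)/17. The first 5 digits are (1, 6, 0, 7, 7).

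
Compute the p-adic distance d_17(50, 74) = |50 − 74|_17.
d_17(50, 74) = 1

Step 1 — x − y = 50 − 74 = -24. Step 2 — v_17(-24) = 0 (factor: -24 = −(17^0 · 24); the sign does not affect v_p). Step 3 — |x − y|_17 = 17^{0} = 1.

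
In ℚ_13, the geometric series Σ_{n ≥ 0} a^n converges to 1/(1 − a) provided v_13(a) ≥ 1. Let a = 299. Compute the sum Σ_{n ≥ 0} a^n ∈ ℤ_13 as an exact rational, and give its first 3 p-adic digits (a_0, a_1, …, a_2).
Σ a^n = 1/(1 − a) = -1/298;  first 3 digits = (1, 10, 10)

v_13(a) = 1 ≥ 1, so the series converges in ℤ_13 to 1/(1 − a) = 1/(1 − 299) = -1/298. Expand this rational in ℤ_13: compute digits iteratively via d_i = x_i mod 13, x_{i+1} = (x_i − d_i)/13. The first 3 digits are (1, 10, 10).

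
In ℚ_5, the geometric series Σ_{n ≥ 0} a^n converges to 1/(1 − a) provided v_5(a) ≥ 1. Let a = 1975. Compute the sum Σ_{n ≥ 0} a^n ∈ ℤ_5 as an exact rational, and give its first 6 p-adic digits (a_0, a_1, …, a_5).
Σ a^n = 1/(1 − a) = -1/1974;  first 6 digits = (1, 0, 4, 0, 4, 3)

v_5(a) = 2 ≥ 1, so the series converges in ℤ_5 to 1/(1 − a) = 1/(1 − 1975) = -1/1974. Expand this rational in ℤ_5: compute digits iteratively via d_i = x_i mod 5, x_{i+1} = (x_i − d_i)/5. The first 6 digits are (1, 0, 4, 0, 4, 3).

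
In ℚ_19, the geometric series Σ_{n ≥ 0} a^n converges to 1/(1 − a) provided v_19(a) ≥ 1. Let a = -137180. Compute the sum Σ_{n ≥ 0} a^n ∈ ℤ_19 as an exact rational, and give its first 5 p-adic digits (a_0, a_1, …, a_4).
Σ a^n = 1/(1 − a) = 1/137181;  first 5 digits = (1, 0, 0, 18, 17)

v_19(a) = 3 ≥ 1, so the series converges in ℤ_19 to 1/(1 − a) = 1/(1 − (-137180)) = 1/137181. Expand this rational in ℤ_19: compute digits iteratively via d_i = x_i mod 19, x_{i+1} = (x_i − d_i)/19. The first 5 digits are (1, 0, 0, 18, 17).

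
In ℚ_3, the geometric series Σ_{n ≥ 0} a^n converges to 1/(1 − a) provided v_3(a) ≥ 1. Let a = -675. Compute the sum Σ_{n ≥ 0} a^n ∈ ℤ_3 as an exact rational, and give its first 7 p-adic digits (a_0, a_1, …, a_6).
Σ a^n = 1/(1 − a) = 1/676;  first 7 digits = (1, 0, 0, 2, 0, 0, 0)

v_3(a) = 3 ≥ 1, so the series converges in ℤ_3 to 1/(1 − a) = 1/(1 − (-675)) = 1/676. Expand this rational in ℤ_3: compute digits iteratively via d_i = x_i mod 3, x_{i+1} = (x_i − d_i)/3. The first 7 digits are (1, 0, 0, 2, 0, 0, 0).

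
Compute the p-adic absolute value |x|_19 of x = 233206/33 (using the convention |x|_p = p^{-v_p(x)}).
|233206/33|_19 = 1/6859

Step 1 — compute v_19(x) by factoring powers of 19 out of the numerator and denominator: v_19(233206/33) = 3. Step 2 — apply |x|_p = p^{-v_p(x)} = 19^{-3} = 1/6859.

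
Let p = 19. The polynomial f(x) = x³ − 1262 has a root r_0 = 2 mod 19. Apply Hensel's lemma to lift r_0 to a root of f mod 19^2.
r_1 = 287 (mod 361)

Hensel: r_{i+1} = r_i − f(r_i)/f′(r_i) mod 19^{i+2}, where f′(x) = 3x². Iterate:
  r_0 = 2 (mod 19)
  r_1 = 287 (mod 361)
Final: r = 287 with f(r) ≡ 0 mod 19^2.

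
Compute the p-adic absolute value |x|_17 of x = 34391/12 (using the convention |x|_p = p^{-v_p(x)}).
|34391/12|_17 = 1/4913

Step 1 — compute v_17(x) by factoring powers of 17 out of the numerator and denominator: v_17(34391/12) = 3. Step 2 — apply |x|_p = p^{-v_p(x)} = 17^{-3} = 1/4913.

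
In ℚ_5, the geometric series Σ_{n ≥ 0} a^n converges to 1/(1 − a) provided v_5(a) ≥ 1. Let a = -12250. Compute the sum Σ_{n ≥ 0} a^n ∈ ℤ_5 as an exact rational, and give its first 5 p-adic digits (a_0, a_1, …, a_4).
Σ a^n = 1/(1 − a) = 1/12251;  first 5 digits = (1, 0, 0, 2, 0)

v_5(a) = 3 ≥ 1, so the series converges in ℤ_5 to 1/(1 − a) = 1/(1 − (-12250)) = 1/12251. Expand this rational in ℤ_5: compute digits iteratively via d_i = x_i mod 5, x_{i+1} = (x_i − d_i)/5. The first 5 digits are (1, 0, 0, 2, 0).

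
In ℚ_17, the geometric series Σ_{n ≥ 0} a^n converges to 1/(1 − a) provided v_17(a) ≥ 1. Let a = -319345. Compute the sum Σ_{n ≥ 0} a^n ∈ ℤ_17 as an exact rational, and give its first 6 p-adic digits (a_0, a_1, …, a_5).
Σ a^n = 1/(1 − a) = 1/319346;  first 6 digits = (1, 0, 0, 3, 13, 16)

v_17(a) = 3 ≥ 1, so the series converges in ℤ_17 to 1/(1 − a) = 1/(1 − (-319345)) = 1/319346. Expand this rational in ℤ_17: compute digits iteratively via d_i = x_i mod 17, x_{i+1} = (x_i − d_i)/17. The first 6 digits are (1, 0, 0, 3, 13, 16).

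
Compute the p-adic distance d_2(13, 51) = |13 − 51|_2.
d_2(13, 51) = 1/2

Step 1 — x − y = 13 − 51 = -38. Step 2 — v_2(-38) = 1 (factor: -38 = −(2^1 · 19); the sign does not affect v_p). Step 3 — |x − y|_2 = 2^{-1} = 1/2.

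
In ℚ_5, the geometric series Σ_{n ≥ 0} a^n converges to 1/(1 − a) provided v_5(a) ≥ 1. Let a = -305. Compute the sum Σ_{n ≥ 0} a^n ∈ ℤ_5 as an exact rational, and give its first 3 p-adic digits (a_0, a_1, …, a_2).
Σ a^n = 1/(1 − a) = 1/306;  first 3 digits = (1, 4, 3)

v_5(a) = 1 ≥ 1, so the series converges in ℤ_5 to 1/(1 − a) = 1/(1 − (-305)) = 1/306. Expand this rational in ℤ_5: compute digits iteratively via d_i = x_i mod 5, x_{i+1} = (x_i − d_i)/5. The first 3 digits are (1, 4, 3).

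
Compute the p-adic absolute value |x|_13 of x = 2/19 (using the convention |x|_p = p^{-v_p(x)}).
|2/19|_13 = 1

Step 1 — compute v_13(x) by factoring powers of 13 out of the numerator and denominator: v_13(2/19) = 0. Step 2 — apply |x|_p = p^{-v_p(x)} = 13^{0} = 1.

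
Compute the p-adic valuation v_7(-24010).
v_7(-24010) = 4

v_7(n) is the largest exponent k such that 7^k divides n. Factor out: -24010 = -7^4 · 10. (Sign doesn't affect v_p.) So v_7(-24010) = 4.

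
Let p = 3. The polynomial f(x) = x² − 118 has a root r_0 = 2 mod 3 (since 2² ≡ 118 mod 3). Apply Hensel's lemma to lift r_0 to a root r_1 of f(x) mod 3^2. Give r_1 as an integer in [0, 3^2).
r_1 = 8 (mod 9)

Hensel's recurrence: r_{i+1} = r_i − f(r_i)·(f′(r_i))^{-1} mod 3^{i+2}, with f′(x) = 2x. Iterate:
  r_0 = 2 (mod 3)
  r_1 = 8 (mod 9)
Final: r_1 = 8, and one checks f(r_1) ≡ 0 mod 3^2.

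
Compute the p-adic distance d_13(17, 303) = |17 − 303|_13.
d_13(17, 303) = 1/13

Step 1 — x − y = 17 − 303 = -286. Step 2 — v_13(-286) = 1 (factor: -286 = −(13^1 · 22); the sign does not affect v_p). Step 3 — |x − y|_13 = 13^{-1} = 1/13.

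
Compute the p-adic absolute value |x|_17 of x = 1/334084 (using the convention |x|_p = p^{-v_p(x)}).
|1/334084|_17 = 83521

Step 1 — compute v_17(x) by factoring powers of 17 out of the numerator and denominator: v_17(1/334084) = -4. Step 2 — apply |x|_p = p^{-v_p(x)} = 17^{4} = 83521.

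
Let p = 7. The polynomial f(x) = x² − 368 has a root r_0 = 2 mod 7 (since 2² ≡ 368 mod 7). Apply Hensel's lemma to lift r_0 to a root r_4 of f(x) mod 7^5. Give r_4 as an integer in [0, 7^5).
r_4 = 15087 (mod 16807)

Hensel's recurrence: r_{i+1} = r_i − f(r_i)·(f′(r_i))^{-1} mod 7^{i+2}, with f′(x) = 2x. Iterate:
  r_0 = 2 (mod 7)
  r_1 = 44 (mod 49)
  r_2 = 338 (mod 343)
  r_3 = 681 (mod 2401)
  r_4 = 15087 (mod 16807)
Final: r_4 = 15087, and one checks f(r_4) ≡ 0 mod 7^5.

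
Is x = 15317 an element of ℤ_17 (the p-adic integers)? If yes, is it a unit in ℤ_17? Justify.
x ∈ ℤ_17 but not a unit; v_17(x) = 2 > 0

ℤ_17 = {x ∈ ℚ_17 : v_17(x) ≥ 0} and ℤ_17^× = {x ∈ ℤ_17 : v_17(x) = 0}. Here v_17(15317) = v_17(num) − v_17(den) = 2; compare against these criteria.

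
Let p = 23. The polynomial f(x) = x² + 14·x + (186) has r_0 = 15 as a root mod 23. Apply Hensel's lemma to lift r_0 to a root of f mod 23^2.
r_1 = 61 (mod 529)

Hensel: r_{i+1} = r_i − f(r_i)·(f′(r_i))^{-1} mod 23^{i+2}, f′(x) = 2x + 14. Iterate:
  r_0 = 15 (mod 23)
  r_1 = 61 (mod 529)
Final: r = 61 satisfies f(r) ≡ 0 mod 23^2.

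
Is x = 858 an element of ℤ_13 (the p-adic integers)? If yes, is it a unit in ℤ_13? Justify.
x ∈ ℤ_13 but not a unit; v_13(x) = 1 > 0

ℤ_13 = {x ∈ ℚ_13 : v_13(x) ≥ 0} and ℤ_13^× = {x ∈ ℤ_13 : v_13(x) = 0}. Here v_13(858) = v_13(num) − v_13(den) = 1; compare against these criteria.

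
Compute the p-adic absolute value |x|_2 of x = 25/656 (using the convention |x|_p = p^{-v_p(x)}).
|25/656|_2 = 16

Step 1 — compute v_2(x) by factoring powers of 2 out of the numerator and denominator: v_2(25/656) = -4. Step 2 — apply |x|_p = p^{-v_p(x)} = 2^{4} = 16.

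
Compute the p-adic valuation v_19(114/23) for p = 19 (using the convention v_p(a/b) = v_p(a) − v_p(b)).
v_19(114/23) = 1

Factor powers of 19 from the numerator and denominator of the reduced fraction: 114 = 19^1 · 6 and 23 = 19^0 · 23. Apply v_p(a/b) = v_p(a) − v_p(b): v_19(114/23) = 1 − 0 = 1.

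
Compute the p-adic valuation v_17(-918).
v_17(-918) = 1

v_17(n) is the largest exponent k such that 17^k divides n. Factor out: -918 = -17^1 · 54. (Sign doesn't affect v_p.) So v_17(-918) = 1.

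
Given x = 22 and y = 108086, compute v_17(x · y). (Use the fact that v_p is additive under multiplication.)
v_17(2377892) = 3

v_p(x) = 0 (factor: 22 = 17^0 · 22); v_p(y) = 3 (factor: 108086 = 17^3 · 22). Additivity: v_p(xy) = v_p(x) + v_p(y) = 0 + 3 = 3. (Direct check: xy = 2377892 = 17^3 · (484).)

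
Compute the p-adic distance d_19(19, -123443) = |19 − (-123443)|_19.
d_19(19, -123443) = 1/6859

Step 1 — x − y = 19 − (-123443) = 123462. Step 2 — v_19(123462) = 3 (factor: 123462 = (19^3 · 18); the sign does not affect v_p). Step 3 — |x − y|_19 = 19^{-3} = 1/6859.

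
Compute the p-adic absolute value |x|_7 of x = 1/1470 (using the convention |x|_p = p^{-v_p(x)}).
|1/1470|_7 = 49

Step 1 — compute v_7(x) by factoring powers of 7 out of the numerator and denominator: v_7(1/1470) = -2. Step 2 — apply |x|_p = p^{-v_p(x)} = 7^{2} = 49.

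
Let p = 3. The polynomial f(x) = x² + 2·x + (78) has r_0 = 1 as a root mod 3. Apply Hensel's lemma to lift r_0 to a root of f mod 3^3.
r_2 = 1 (mod 27)

Hensel: r_{i+1} = r_i − f(r_i)·(f′(r_i))^{-1} mod 3^{i+2}, f′(x) = 2x + 2. Iterate:
  r_0 = 1 (mod 3)
  r_1 = 1 (mod 9)
  r_2 = 1 (mod 27)
Final: r = 1 satisfies f(r) ≡ 0 mod 3^3.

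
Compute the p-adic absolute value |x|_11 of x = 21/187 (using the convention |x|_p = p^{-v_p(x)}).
|21/187|_11 = 11

Step 1 — compute v_11(x) by factoring powers of 11 out of the numerator and denominator: v_11(21/187) = -1. Step 2 — apply |x|_p = p^{-v_p(x)} = 11^{1} = 11.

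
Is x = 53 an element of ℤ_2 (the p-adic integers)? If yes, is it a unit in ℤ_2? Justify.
x ∈ ℤ_2^× (unit); v_2(x) = 0

ℤ_2 = {x ∈ ℚ_2 : v_2(x) ≥ 0} and ℤ_2^× = {x ∈ ℤ_2 : v_2(x) = 0}. Here v_2(53) = v_2(num) − v_2(den) = 0; compare against these criteria.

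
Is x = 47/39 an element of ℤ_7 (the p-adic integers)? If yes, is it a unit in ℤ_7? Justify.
x ∈ ℤ_7^× (unit); v_7(x) = 0

ℤ_7 = {x ∈ ℚ_7 : v_7(x) ≥ 0} and ℤ_7^× = {x ∈ ℤ_7 : v_7(x) = 0}. Here v_7(47/39) = v_7(num) − v_7(den) = 0; compare against these criteria.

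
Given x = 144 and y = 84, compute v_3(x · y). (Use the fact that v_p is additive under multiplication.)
v_3(12096) = 3

v_p(x) = 2 (factor: 144 = 3^2 · 16); v_p(y) = 1 (factor: 84 = 3^1 · 28). Additivity: v_p(xy) = v_p(x) + v_p(y) = 2 + 1 = 3. (Direct check: xy = 12096 = 3^3 · (448).)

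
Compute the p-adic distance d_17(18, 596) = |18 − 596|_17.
d_17(18, 596) = 1/289

Step 1 — x − y = 18 − 596 = -578. Step 2 — v_17(-578) = 2 (factor: -578 = −(17^2 · 2); the sign does not affect v_p). Step 3 — |x − y|_17 = 17^{-2} = 1/289.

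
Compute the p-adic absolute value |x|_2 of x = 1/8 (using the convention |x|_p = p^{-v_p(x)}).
|1/8|_2 = 8

Step 1 — compute v_2(x) by factoring powers of 2 out of the numerator and denominator: v_2(1/8) = -3. Step 2 — apply |x|_p = p^{-v_p(x)} = 2^{3} = 8.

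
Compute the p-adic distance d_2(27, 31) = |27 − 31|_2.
d_2(27, 31) = 1/4

Step 1 — x − y = 27 − 31 = -4. Step 2 — v_2(-4) = 2 (factor: -4 = −(2^2 · 1); the sign does not affect v_p). Step 3 — |x − y|_2 = 2^{-2} = 1/4.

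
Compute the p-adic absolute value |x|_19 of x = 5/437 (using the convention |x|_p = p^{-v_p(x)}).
|5/437|_19 = 19

Step 1 — compute v_19(x) by factoring powers of 19 out of the numerator and denominator: v_19(5/437) = -1. Step 2 — apply |x|_p = p^{-v_p(x)} = 19^{1} = 19.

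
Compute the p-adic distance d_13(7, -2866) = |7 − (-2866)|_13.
d_13(7, -2866) = 1/169

Step 1 — x − y = 7 − (-2866) = 2873. Step 2 — v_13(2873) = 2 (factor: 2873 = (13^2 · 17); the sign does not affect v_p). Step 3 — |x − y|_13 = 13^{-2} = 1/169.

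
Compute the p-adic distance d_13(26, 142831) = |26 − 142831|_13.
d_13(26, 142831) = 1/28561

Step 1 — x − y = 26 − 142831 = -142805. Step 2 — v_13(-142805) = 4 (factor: -142805 = −(13^4 · 5); the sign does not affect v_p). Step 3 — |x − y|_13 = 13^{-4} = 1/28561.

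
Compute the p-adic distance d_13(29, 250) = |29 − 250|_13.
d_13(29, 250) = 1/13

Step 1 — x − y = 29 − 250 = -221. Step 2 — v_13(-221) = 1 (factor: -221 = −(13^1 · 17); the sign does not affect v_p). Step 3 — |x − y|_13 = 13^{-1} = 1/13.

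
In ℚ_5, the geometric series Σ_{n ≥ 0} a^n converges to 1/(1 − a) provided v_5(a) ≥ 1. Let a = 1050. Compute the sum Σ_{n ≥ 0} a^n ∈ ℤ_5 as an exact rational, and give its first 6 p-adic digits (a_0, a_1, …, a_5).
Σ a^n = 1/(1 − a) = -1/1049;  first 6 digits = (1, 0, 2, 3, 0, 3)

v_5(a) = 2 ≥ 1, so the series converges in ℤ_5 to 1/(1 − a) = 1/(1 − 1050) = -1/1049. Expand this rational in ℤ_5: compute digits iteratively via d_i = x_i mod 5, x_{i+1} = (x_i − d_i)/5. The first 6 digits are (1, 0, 2, 3, 0, 3).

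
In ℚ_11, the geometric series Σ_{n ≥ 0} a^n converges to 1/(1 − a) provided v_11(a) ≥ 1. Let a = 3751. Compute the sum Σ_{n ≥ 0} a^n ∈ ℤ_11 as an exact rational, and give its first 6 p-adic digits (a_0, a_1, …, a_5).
Σ a^n = 1/(1 − a) = -1/3750;  first 6 digits = (1, 0, 9, 2, 4, 10)

v_11(a) = 2 ≥ 1, so the series converges in ℤ_11 to 1/(1 − a) = 1/(1 − 3751) = -1/3750. Expand this rational in ℤ_11: compute digits iteratively via d_i = x_i mod 11, x_{i+1} = (x_i − d_i)/11. The first 6 digits are (1, 0, 9, 2, 4, 10).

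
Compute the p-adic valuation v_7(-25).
v_7(-25) = 0

v_7(n) is the largest exponent k such that 7^k divides n. Factor out: -25 = -7^0 · 25. (Sign doesn't affect v_p.) So v_7(-25) = 0.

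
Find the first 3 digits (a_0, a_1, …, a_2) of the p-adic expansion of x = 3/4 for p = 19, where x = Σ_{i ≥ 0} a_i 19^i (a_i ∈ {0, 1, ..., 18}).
(a_0, …, a_2) = (15, 4, 14)

v_19(3/4) = 0 (numerator and denominator both coprime to 19), so x ∈ ℤ_19^×. Compute digits iteratively via a_i = x_i mod 19, x_{i+1} = (x_i − a_i)/19, with x_0 = x:
  x_0 = 3/4;  a_0 = 15;  x_1 = (x_0 − 15)/19 = -3/4
  x_1 = -3/4;  a_1 = 4;  x_2 = (x_1 − 4)/19 = -1/4
  x_2 = -1/4;  a_2 = 14;  x_3 = (x_2 − 14)/19 = -3/4
Digits: (15, 4, 14).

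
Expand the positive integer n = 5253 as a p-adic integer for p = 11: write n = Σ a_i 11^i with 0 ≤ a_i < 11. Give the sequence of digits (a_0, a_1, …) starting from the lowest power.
(a_0, a_1, …) = (6, 4, 10, 3)

Repeated division by 11 gives the digits low-to-high: 5253 = 6 + 4·11^1 + 10·11^2 + 3·11^3. Digit sequence: (6, 4, 10, 3).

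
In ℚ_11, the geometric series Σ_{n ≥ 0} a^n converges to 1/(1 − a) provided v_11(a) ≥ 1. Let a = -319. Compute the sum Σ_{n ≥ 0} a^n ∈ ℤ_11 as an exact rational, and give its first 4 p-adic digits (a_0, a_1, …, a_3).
Σ a^n = 1/(1 − a) = 1/320;  first 4 digits = (1, 4, 2, 8)

v_11(a) = 1 ≥ 1, so the series converges in ℤ_11 to 1/(1 − a) = 1/(1 − (-319)) = 1/320. Expand this rational in ℤ_11: compute digits iteratively via d_i = x_i mod 11, x_{i+1} = (x_i − d_i)/11. The first 4 digits are (1, 4, 2, 8).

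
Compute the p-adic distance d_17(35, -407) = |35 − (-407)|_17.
d_17(35, -407) = 1/17

Step 1 — x − y = 35 − (-407) = 442. Step 2 — v_17(442) = 1 (factor: 442 = (17^1 · 26); the sign does not affect v_p). Step 3 — |x − y|_17 = 17^{-1} = 1/17.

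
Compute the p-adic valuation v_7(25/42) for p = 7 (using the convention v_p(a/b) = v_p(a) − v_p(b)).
v_7(25/42) = -1

Factor powers of 7 from the numerator and denominator of the reduced fraction: 25 = 7^0 · 25 and 42 = 7^1 · 6. Apply v_p(a/b) = v_p(a) − v_p(b): v_7(25/42) = 0 − 1 = -1.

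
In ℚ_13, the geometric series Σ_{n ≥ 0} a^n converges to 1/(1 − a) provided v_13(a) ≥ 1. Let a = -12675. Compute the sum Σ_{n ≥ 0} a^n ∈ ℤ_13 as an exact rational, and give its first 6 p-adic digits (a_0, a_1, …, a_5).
Σ a^n = 1/(1 − a) = 1/12676;  first 6 digits = (1, 0, 3, 7, 8, 3)

v_13(a) = 2 ≥ 1, so the series converges in ℤ_13 to 1/(1 − a) = 1/(1 − (-12675)) = 1/12676. Expand this rational in ℤ_13: compute digits iteratively via d_i = x_i mod 13, x_{i+1} = (x_i − d_i)/13. The first 6 digits are (1, 0, 3, 7, 8, 3).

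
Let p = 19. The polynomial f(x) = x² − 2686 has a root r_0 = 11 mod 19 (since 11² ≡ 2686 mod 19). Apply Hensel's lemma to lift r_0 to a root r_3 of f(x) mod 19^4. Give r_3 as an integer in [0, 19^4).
r_3 = 87867 (mod 130321)

Hensel's recurrence: r_{i+1} = r_i − f(r_i)·(f′(r_i))^{-1} mod 19^{i+2}, with f′(x) = 2x. Iterate:
  r_0 = 11 (mod 19)
  r_1 = 144 (mod 361)
  r_2 = 5559 (mod 6859)
  r_3 = 87867 (mod 130321)
Final: r_3 = 87867, and one checks f(r_3) ≡ 0 mod 19^4.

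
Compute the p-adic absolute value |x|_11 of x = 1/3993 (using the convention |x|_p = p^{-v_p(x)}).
|1/3993|_11 = 1331

Step 1 — compute v_11(x) by factoring powers of 11 out of the numerator and denominator: v_11(1/3993) = -3. Step 2 — apply |x|_p = p^{-v_p(x)} = 11^{3} = 1331.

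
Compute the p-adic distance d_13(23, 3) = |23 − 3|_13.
d_13(23, 3) = 1

Step 1 — x − y = 23 − 3 = 20. Step 2 — v_13(20) = 0 (factor: 20 = (13^0 · 20); the sign does not affect v_p). Step 3 — |x − y|_13 = 13^{0} = 1.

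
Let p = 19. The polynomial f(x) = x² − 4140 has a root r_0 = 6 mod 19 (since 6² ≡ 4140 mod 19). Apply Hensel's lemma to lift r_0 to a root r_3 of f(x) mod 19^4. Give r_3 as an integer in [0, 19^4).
r_3 = 24896 (mod 130321)

Hensel's recurrence: r_{i+1} = r_i − f(r_i)·(f′(r_i))^{-1} mod 19^{i+2}, with f′(x) = 2x. Iterate:
  r_0 = 6 (mod 19)
  r_1 = 348 (mod 361)
  r_2 = 4319 (mod 6859)
  r_3 = 24896 (mod 130321)
Final: r_3 = 24896, and one checks f(r_3) ≡ 0 mod 19^4.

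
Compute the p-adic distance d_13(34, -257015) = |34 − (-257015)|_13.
d_13(34, -257015) = 1/28561

Step 1 — x − y = 34 − (-257015) = 257049. Step 2 — v_13(257049) = 4 (factor: 257049 = (13^4 · 9); the sign does not affect v_p). Step 3 — |x − y|_13 = 13^{-4} = 1/28561.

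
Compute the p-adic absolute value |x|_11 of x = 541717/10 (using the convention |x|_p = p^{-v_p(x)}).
|541717/10|_11 = 1/14641

Step 1 — compute v_11(x) by factoring powers of 11 out of the numerator and denominator: v_11(541717/10) = 4. Step 2 — apply |x|_p = p^{-v_p(x)} = 11^{-4} = 1/14641.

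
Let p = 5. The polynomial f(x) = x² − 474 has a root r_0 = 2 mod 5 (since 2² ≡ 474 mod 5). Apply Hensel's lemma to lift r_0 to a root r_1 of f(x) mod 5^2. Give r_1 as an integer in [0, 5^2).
r_1 = 7 (mod 25)

Hensel's recurrence: r_{i+1} = r_i − f(r_i)·(f′(r_i))^{-1} mod 5^{i+2}, with f′(x) = 2x. Iterate:
  r_0 = 2 (mod 5)
  r_1 = 7 (mod 25)
Final: r_1 = 7, and one checks f(r_1) ≡ 0 mod 5^2.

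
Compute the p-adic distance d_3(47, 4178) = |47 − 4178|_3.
d_3(47, 4178) = 1/243

Step 1 — x − y = 47 − 4178 = -4131. Step 2 — v_3(-4131) = 5 (factor: -4131 = −(3^5 · 17); the sign does not affect v_p). Step 3 — |x − y|_3 = 3^{-5} = 1/243.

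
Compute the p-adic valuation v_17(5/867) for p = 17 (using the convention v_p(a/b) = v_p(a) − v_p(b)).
v_17(5/867) = -2

Factor powers of 17 from the numerator and denominator of the reduced fraction: 5 = 17^0 · 5 and 867 = 17^2 · 3. Apply v_p(a/b) = v_p(a) − v_p(b): v_17(5/867) = 0 − 2 = -2.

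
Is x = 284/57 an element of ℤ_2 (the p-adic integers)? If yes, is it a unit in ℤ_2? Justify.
x ∈ ℤ_2 but not a unit; v_2(x) = 2 > 0

ℤ_2 = {x ∈ ℚ_2 : v_2(x) ≥ 0} and ℤ_2^× = {x ∈ ℤ_2 : v_2(x) = 0}. Here v_2(284/57) = v_2(num) − v_2(den) = 2; compare against these criteria.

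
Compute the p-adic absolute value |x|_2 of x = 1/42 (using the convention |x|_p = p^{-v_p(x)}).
|1/42|_2 = 2

Step 1 — compute v_2(x) by factoring powers of 2 out of the numerator and denominator: v_2(1/42) = -1. Step 2 — apply |x|_p = p^{-v_p(x)} = 2^{1} = 2.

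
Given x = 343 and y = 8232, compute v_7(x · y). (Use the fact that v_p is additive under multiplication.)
v_7(2823576) = 6

v_p(x) = 3 (factor: 343 = 7^3 · 1); v_p(y) = 3 (factor: 8232 = 7^3 · 24). Additivity: v_p(xy) = v_p(x) + v_p(y) = 3 + 3 = 6. (Direct check: xy = 2823576 = 7^6 · (24).)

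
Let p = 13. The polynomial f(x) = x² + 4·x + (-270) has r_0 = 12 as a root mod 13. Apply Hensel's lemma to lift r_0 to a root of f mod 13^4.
r_3 = 21852 (mod 28561)

Hensel: r_{i+1} = r_i − f(r_i)·(f′(r_i))^{-1} mod 13^{i+2}, f′(x) = 2x + 4. Iterate:
  r_0 = 12 (mod 13)
  r_1 = 51 (mod 169)
  r_2 = 2079 (mod 2197)
  r_3 = 21852 (mod 28561)
Final: r = 21852 satisfies f(r) ≡ 0 mod 13^4.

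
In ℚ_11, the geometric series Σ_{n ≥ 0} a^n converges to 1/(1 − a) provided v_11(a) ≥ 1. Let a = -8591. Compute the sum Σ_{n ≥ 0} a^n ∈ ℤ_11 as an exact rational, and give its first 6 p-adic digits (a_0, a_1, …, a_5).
Σ a^n = 1/(1 − a) = 1/8592;  first 6 digits = (1, 0, 6, 4, 2, 7)

v_11(a) = 2 ≥ 1, so the series converges in ℤ_11 to 1/(1 − a) = 1/(1 − (-8591)) = 1/8592. Expand this rational in ℤ_11: compute digits iteratively via d_i = x_i mod 11, x_{i+1} = (x_i − d_i)/11. The first 6 digits are (1, 0, 6, 4, 2, 7).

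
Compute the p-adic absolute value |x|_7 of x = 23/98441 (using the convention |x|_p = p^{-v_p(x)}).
|23/98441|_7 = 2401

Step 1 — compute v_7(x) by factoring powers of 7 out of the numerator and denominator: v_7(23/98441) = -4. Step 2 — apply |x|_p = p^{-v_p(x)} = 7^{4} = 2401.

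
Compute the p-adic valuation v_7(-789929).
v_7(-789929) = 5

v_7(n) is the largest exponent k such that 7^k divides n. Factor out: -789929 = -7^5 · 47. (Sign doesn't affect v_p.) So v_7(-789929) = 5.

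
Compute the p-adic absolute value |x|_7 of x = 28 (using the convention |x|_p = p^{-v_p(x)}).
|28|_7 = 1/7

Step 1 — compute v_7(x) by factoring powers of 7 out of the numerator and denominator: v_7(28) = 1. Step 2 — apply |x|_p = p^{-v_p(x)} = 7^{-1} = 1/7.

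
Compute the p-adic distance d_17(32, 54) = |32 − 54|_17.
d_17(32, 54) = 1

Step 1 — x − y = 32 − 54 = -22. Step 2 — v_17(-22) = 0 (factor: -22 = −(17^0 · 22); the sign does not affect v_p). Step 3 — |x − y|_17 = 17^{0} = 1.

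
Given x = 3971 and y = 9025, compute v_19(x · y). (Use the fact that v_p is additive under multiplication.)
v_19(35838275) = 4

v_p(x) = 2 (factor: 3971 = 19^2 · 11); v_p(y) = 2 (factor: 9025 = 19^2 · 25). Additivity: v_p(xy) = v_p(x) + v_p(y) = 2 + 2 = 4. (Direct check: xy = 35838275 = 19^4 · (275).)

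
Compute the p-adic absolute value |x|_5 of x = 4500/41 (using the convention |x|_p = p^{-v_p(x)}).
|4500/41|_5 = 1/125

Step 1 — compute v_5(x) by factoring powers of 5 out of the numerator and denominator: v_5(4500/41) = 3. Step 2 — apply |x|_p = p^{-v_p(x)} = 5^{-3} = 1/125.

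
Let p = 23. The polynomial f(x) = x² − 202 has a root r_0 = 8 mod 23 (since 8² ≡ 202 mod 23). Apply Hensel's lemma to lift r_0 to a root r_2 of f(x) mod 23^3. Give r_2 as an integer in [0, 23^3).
r_2 = 10266 (mod 12167)

Hensel's recurrence: r_{i+1} = r_i − f(r_i)·(f′(r_i))^{-1} mod 23^{i+2}, with f′(x) = 2x. Iterate:
  r_0 = 8 (mod 23)
  r_1 = 215 (mod 529)
  r_2 = 10266 (mod 12167)
Final: r_2 = 10266, and one checks f(r_2) ≡ 0 mod 23^3.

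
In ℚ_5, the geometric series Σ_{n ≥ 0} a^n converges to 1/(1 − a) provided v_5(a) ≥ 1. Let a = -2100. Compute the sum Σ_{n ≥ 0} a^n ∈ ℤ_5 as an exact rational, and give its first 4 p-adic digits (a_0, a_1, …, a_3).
Σ a^n = 1/(1 − a) = 1/2101;  first 4 digits = (1, 0, 1, 3)

v_5(a) = 2 ≥ 1, so the series converges in ℤ_5 to 1/(1 − a) = 1/(1 − (-2100)) = 1/2101. Expand this rational in ℤ_5: compute digits iteratively via d_i = x_i mod 5, x_{i+1} = (x_i − d_i)/5. The first 4 digits are (1, 0, 1, 3).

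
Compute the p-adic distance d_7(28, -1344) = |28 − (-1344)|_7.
d_7(28, -1344) = 1/343

Step 1 — x − y = 28 − (-1344) = 1372. Step 2 — v_7(1372) = 3 (factor: 1372 = (7^3 · 4); the sign does not affect v_p). Step 3 — |x − y|_7 = 7^{-3} = 1/343.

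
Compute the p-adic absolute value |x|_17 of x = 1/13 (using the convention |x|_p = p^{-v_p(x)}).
|1/13|_17 = 1

Step 1 — compute v_17(x) by factoring powers of 17 out of the numerator and denominator: v_17(1/13) = 0. Step 2 — apply |x|_p = p^{-v_p(x)} = 17^{0} = 1.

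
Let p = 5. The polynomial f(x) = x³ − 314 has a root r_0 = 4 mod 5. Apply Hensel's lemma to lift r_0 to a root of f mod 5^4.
r_3 = 504 (mod 625)

Hensel: r_{i+1} = r_i − f(r_i)/f′(r_i) mod 5^{i+2}, where f′(x) = 3x². Iterate:
  r_0 = 4 (mod 5)
  r_1 = 4 (mod 25)
  r_2 = 4 (mod 125)
  r_3 = 504 (mod 625)
Final: r = 504 with f(r) ≡ 0 mod 5^4.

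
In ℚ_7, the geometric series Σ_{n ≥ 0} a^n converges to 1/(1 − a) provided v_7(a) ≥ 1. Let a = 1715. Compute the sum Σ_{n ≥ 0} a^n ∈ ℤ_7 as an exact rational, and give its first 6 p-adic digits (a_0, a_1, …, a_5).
Σ a^n = 1/(1 − a) = -1/1714;  first 6 digits = (1, 0, 0, 5, 0, 0)

v_7(a) = 3 ≥ 1, so the series converges in ℤ_7 to 1/(1 − a) = 1/(1 − 1715) = -1/1714. Expand this rational in ℤ_7: compute digits iteratively via d_i = x_i mod 7, x_{i+1} = (x_i − d_i)/7. The first 6 digits are (1, 0, 0, 5, 0, 0).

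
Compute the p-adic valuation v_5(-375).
v_5(-375) = 3

v_5(n) is the largest exponent k such that 5^k divides n. Factor out: -375 = -5^3 · 3. (Sign doesn't affect v_p.) So v_5(-375) = 3.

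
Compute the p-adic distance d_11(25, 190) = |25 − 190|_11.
d_11(25, 190) = 1/11

Step 1 — x − y = 25 − 190 = -165. Step 2 — v_11(-165) = 1 (factor: -165 = −(11^1 · 15); the sign does not affect v_p). Step 3 — |x − y|_11 = 11^{-1} = 1/11.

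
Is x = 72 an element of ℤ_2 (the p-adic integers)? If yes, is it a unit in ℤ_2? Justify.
x ∈ ℤ_2 but not a unit; v_2(x) = 3 > 0

ℤ_2 = {x ∈ ℚ_2 : v_2(x) ≥ 0} and ℤ_2^× = {x ∈ ℤ_2 : v_2(x) = 0}. Here v_2(72) = v_2(num) − v_2(den) = 3; compare against these criteria.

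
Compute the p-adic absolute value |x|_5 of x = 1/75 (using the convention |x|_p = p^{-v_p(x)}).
|1/75|_5 = 25

Step 1 — compute v_5(x) by factoring powers of 5 out of the numerator and denominator: v_5(1/75) = -2. Step 2 — apply |x|_p = p^{-v_p(x)} = 5^{2} = 25.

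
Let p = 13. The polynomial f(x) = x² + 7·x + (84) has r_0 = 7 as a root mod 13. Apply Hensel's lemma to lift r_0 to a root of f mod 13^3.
r_2 = 111 (mod 2197)

Hensel: r_{i+1} = r_i − f(r_i)·(f′(r_i))^{-1} mod 13^{i+2}, f′(x) = 2x + 7. Iterate:
  r_0 = 7 (mod 13)
  r_1 = 111 (mod 169)
  r_2 = 111 (mod 2197)
Final: r = 111 satisfies f(r) ≡ 0 mod 13^3.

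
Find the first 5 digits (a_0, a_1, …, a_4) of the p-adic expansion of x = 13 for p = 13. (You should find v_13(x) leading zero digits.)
(a_0, …, a_4) = (0, 1, 0, 0, 0)

v_13(13) = 1, so a_0 = ... = a_0 = 0. Factor out: x = 13^1 · u with u = 1 a unit in ℤ_13. Expand u iteratively via a_{v+i} = u_i mod 13, u_{i+1} = (u_i − a_{v+i})/13:
  u_0 = 1;  a_1 = 1;  u_1 = (u_0 − 1)/13 = 0
  u_1 = 0;  a_2 = 0;  u_2 = (u_1 − 0)/13 = 0
  u_2 = 0;  a_3 = 0;  u_3 = (u_2 − 0)/13 = 0
  u_3 = 0;  a_4 = 0;  u_4 = (u_3 − 0)/13 = 0
Digits: (0, 1, 0, 0, 0).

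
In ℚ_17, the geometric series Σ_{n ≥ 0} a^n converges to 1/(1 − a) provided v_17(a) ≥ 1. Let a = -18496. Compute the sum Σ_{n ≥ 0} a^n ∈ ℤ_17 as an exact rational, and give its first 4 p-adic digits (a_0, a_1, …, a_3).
Σ a^n = 1/(1 − a) = 1/18497;  first 4 digits = (1, 0, 4, 13)

v_17(a) = 2 ≥ 1, so the series converges in ℤ_17 to 1/(1 − a) = 1/(1 − (-18496)) = 1/18497. Expand this rational in ℤ_17: compute digits iteratively via d_i = x_i mod 17, x_{i+1} = (x_i − d_i)/17. The first 4 digits are (1, 0, 4, 13).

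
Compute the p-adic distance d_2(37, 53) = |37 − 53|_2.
d_2(37, 53) = 1/16

Step 1 — x − y = 37 − 53 = -16. Step 2 — v_2(-16) = 4 (factor: -16 = −(2^4 · 1); the sign does not affect v_p). Step 3 — |x − y|_2 = 2^{-4} = 1/16.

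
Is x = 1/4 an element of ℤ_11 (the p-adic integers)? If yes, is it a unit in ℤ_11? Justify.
x ∈ ℤ_11^× (unit); v_11(x) = 0

ℤ_11 = {x ∈ ℚ_11 : v_11(x) ≥ 0} and ℤ_11^× = {x ∈ ℤ_11 : v_11(x) = 0}. Here v_11(1/4) = v_11(num) − v_11(den) = 0; compare against these criteria.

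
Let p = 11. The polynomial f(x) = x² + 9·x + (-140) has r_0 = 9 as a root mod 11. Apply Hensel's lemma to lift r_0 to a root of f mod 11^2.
r_1 = 53 (mod 121)

Hensel: r_{i+1} = r_i − f(r_i)·(f′(r_i))^{-1} mod 11^{i+2}, f′(x) = 2x + 9. Iterate:
  r_0 = 9 (mod 11)
  r_1 = 53 (mod 121)
Final: r = 53 satisfies f(r) ≡ 0 mod 11^2.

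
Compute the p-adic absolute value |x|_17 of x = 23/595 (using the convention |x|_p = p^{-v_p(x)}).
|23/595|_17 = 17

Step 1 — compute v_17(x) by factoring powers of 17 out of the numerator and denominator: v_17(23/595) = -1. Step 2 — apply |x|_p = p^{-v_p(x)} = 17^{1} = 17.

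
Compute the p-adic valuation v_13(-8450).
v_13(-8450) = 2

v_13(n) is the largest exponent k such that 13^k divides n. Factor out: -8450 = -13^2 · 50. (Sign doesn't affect v_p.) So v_13(-8450) = 2.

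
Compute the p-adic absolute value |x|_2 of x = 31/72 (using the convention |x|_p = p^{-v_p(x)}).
|31/72|_2 = 8

Step 1 — compute v_2(x) by factoring powers of 2 out of the numerator and denominator: v_2(31/72) = -3. Step 2 — apply |x|_p = p^{-v_p(x)} = 2^{3} = 8.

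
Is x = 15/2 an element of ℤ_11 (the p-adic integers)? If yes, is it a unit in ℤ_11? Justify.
x ∈ ℤ_11^× (unit); v_11(x) = 0

ℤ_11 = {x ∈ ℚ_11 : v_11(x) ≥ 0} and ℤ_11^× = {x ∈ ℤ_11 : v_11(x) = 0}. Here v_11(15/2) = v_11(num) − v_11(den) = 0; compare against these criteria.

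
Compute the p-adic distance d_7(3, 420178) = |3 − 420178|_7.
d_7(3, 420178) = 1/16807

Step 1 — x − y = 3 − 420178 = -420175. Step 2 — v_7(-420175) = 5 (factor: -420175 = −(7^5 · 25); the sign does not affect v_p). Step 3 — |x − y|_7 = 7^{-5} = 1/16807.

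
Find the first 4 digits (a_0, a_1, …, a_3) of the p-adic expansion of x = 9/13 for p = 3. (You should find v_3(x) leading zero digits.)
(a_0, …, a_3) = (0, 0, 1, 2)

v_3(9/13) = 2, so a_0 = ... = a_1 = 0. Factor out: x = 3^2 · u with u = 1/13 a unit in ℤ_3. Expand u iteratively via a_{v+i} = u_i mod 3, u_{i+1} = (u_i − a_{v+i})/3:
  u_0 = 1/13;  a_2 = 1;  u_1 = (u_0 − 1)/3 = -4/13
  u_1 = -4/13;  a_3 = 2;  u_2 = (u_1 − 2)/3 = -10/13
Digits: (0, 0, 1, 2).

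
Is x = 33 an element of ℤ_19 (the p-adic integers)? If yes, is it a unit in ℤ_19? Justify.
x ∈ ℤ_19^× (unit); v_19(x) = 0

ℤ_19 = {x ∈ ℚ_19 : v_19(x) ≥ 0} and ℤ_19^× = {x ∈ ℤ_19 : v_19(x) = 0}. Here v_19(33) = v_19(num) − v_19(den) = 0; compare against these criteria.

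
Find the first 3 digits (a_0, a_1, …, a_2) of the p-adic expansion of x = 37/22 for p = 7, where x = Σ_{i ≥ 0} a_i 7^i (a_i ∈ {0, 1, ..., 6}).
(a_0, …, a_2) = (2, 6, 2)

v_7(37/22) = 0 (numerator and denominator both coprime to 7), so x ∈ ℤ_7^×. Compute digits iteratively via a_i = x_i mod 7, x_{i+1} = (x_i − a_i)/7, with x_0 = x:
  x_0 = 37/22;  a_0 = 2;  x_1 = (x_0 − 2)/7 = -1/22
  x_1 = -1/22;  a_1 = 6;  x_2 = (x_1 − 6)/7 = -19/22
  x_2 = -19/22;  a_2 = 2;  x_3 = (x_2 − 2)/7 = -9/22
Digits: (2, 6, 2).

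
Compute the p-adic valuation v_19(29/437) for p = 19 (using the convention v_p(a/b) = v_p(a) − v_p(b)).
v_19(29/437) = -1

Factor powers of 19 from the numerator and denominator of the reduced fraction: 29 = 19^0 · 29 and 437 = 19^1 · 23. Apply v_p(a/b) = v_p(a) − v_p(b): v_19(29/437) = 0 − 1 = -1.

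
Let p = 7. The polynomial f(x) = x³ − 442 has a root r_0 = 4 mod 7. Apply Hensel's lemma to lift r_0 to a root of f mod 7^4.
r_3 = 1292 (mod 2401)

Hensel: r_{i+1} = r_i − f(r_i)/f′(r_i) mod 7^{i+2}, where f′(x) = 3x². Iterate:
  r_0 = 4 (mod 7)
  r_1 = 18 (mod 49)
  r_2 = 263 (mod 343)
  r_3 = 1292 (mod 2401)
Final: r = 1292 with f(r) ≡ 0 mod 7^4.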